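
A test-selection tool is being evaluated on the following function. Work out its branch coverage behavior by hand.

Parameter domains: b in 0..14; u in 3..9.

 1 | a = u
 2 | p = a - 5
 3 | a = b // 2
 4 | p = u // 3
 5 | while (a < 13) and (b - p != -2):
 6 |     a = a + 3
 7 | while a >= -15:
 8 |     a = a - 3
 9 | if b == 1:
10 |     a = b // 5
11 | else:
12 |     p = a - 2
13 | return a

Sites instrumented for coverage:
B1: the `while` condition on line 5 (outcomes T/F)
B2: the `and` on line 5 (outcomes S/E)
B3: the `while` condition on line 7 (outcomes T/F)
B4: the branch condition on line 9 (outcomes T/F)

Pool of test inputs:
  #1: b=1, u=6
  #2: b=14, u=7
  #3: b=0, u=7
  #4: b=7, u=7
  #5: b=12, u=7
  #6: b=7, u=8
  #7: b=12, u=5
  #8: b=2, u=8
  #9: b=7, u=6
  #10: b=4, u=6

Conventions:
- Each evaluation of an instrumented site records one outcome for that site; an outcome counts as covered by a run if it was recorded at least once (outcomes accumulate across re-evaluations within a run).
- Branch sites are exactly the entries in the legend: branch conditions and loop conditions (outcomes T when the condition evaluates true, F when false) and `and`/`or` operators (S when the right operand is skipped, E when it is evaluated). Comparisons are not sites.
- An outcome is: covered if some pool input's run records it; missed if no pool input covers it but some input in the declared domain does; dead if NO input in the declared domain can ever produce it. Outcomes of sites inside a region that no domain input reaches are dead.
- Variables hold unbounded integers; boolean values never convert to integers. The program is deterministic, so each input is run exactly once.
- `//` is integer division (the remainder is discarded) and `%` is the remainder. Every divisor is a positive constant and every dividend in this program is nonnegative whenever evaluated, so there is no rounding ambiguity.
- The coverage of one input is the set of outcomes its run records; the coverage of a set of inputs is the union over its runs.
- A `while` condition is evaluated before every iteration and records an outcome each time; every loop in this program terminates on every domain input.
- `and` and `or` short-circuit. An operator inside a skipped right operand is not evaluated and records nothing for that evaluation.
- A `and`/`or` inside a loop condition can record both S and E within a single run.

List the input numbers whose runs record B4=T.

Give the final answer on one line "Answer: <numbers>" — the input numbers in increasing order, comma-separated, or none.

input #1 (b=1, u=6): covers B4=T
input #2 (b=14, u=7): misses B4=T
input #3 (b=0, u=7): misses B4=T
input #4 (b=7, u=7): misses B4=T
input #5 (b=12, u=7): misses B4=T
input #6 (b=7, u=8): misses B4=T
input #7 (b=12, u=5): misses B4=T
input #8 (b=2, u=8): misses B4=T
input #9 (b=7, u=6): misses B4=T
input #10 (b=4, u=6): misses B4=T

Answer: 1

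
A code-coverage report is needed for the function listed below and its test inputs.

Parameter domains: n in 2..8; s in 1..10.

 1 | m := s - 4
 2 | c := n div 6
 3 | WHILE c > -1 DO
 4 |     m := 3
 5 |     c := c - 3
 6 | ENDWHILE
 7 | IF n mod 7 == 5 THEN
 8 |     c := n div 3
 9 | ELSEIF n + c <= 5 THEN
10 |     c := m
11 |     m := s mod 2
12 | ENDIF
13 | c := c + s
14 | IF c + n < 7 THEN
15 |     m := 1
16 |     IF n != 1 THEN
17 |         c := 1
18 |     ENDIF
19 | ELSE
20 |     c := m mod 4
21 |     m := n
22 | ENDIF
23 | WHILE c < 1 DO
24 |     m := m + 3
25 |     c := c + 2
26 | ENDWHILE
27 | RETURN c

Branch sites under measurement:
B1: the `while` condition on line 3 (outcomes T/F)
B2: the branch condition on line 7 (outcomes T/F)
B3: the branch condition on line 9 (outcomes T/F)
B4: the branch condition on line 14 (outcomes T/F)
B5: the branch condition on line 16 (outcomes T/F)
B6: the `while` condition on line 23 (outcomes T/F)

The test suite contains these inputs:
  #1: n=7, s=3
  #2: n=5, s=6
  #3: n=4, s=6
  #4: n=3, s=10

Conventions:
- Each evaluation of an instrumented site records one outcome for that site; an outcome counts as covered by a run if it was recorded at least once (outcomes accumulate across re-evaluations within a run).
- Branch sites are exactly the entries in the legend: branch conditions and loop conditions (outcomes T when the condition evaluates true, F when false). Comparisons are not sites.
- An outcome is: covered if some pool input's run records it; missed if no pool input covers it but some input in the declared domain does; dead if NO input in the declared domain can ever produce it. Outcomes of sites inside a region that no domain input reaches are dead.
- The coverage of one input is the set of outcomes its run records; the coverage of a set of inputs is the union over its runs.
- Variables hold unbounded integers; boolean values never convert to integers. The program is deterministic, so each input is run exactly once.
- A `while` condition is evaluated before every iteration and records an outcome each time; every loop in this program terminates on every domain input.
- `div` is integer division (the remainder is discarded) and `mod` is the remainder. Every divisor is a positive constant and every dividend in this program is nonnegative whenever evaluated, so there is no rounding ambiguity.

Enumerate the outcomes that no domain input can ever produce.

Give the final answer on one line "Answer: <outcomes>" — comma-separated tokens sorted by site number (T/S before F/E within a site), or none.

sweeping the full domain (70 inputs) for each outcome:
  B5=F: no domain input ever produces it -> dead
  reachable outcomes have witnesses, e.g. B1=T (e.g. n=2, s=1), B1=F (e.g. n=2, s=1), B2=T (e.g. n=5, s=1), B2=F (e.g. n=2, s=1)

Answer: B5=F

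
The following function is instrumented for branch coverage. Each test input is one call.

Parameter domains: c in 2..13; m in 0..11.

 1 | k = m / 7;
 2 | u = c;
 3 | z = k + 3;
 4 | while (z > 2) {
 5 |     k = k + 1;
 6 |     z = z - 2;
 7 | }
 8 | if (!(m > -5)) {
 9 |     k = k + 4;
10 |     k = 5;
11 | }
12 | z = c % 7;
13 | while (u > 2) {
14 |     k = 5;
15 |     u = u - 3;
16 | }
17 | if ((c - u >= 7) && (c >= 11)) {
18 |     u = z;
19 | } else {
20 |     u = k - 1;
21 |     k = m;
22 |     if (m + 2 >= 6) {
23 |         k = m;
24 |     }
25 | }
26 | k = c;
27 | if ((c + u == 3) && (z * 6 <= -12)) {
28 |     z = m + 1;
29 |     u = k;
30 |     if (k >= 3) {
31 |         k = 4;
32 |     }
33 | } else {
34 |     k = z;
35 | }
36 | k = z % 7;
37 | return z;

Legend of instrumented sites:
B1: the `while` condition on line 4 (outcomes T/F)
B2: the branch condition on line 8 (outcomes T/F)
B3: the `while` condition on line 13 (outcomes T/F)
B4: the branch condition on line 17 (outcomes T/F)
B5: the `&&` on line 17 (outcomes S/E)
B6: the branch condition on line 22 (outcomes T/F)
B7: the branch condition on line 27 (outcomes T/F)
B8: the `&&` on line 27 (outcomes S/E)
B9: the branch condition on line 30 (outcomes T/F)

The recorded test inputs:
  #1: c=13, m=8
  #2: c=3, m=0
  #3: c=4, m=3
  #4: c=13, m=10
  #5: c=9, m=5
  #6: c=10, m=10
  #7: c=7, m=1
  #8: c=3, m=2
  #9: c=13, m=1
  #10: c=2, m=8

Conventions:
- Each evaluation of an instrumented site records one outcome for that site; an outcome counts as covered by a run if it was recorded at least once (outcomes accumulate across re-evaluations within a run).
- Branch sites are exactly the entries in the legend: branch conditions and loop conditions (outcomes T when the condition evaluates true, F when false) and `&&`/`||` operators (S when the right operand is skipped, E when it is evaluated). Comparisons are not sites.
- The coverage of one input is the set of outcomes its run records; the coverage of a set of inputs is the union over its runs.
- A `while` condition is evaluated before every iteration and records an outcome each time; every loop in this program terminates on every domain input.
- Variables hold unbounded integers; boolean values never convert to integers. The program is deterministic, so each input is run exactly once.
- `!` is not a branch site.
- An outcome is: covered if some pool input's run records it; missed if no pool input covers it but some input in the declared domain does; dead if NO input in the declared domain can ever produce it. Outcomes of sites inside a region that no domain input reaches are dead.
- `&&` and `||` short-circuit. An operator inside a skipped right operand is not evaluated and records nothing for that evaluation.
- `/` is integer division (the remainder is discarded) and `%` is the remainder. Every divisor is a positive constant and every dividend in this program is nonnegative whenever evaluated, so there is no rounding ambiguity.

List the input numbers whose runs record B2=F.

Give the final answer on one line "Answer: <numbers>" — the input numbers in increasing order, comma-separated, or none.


input #1 (c=13, m=8): covers B2=F
input #2 (c=3, m=0): covers B2=F
input #3 (c=4, m=3): covers B2=F
input #4 (c=13, m=10): covers B2=F
input #5 (c=9, m=5): covers B2=F
input #6 (c=10, m=10): covers B2=F
input #7 (c=7, m=1): covers B2=F
input #8 (c=3, m=2): covers B2=F
input #9 (c=13, m=1): covers B2=F
input #10 (c=2, m=8): covers B2=F
Answer: 1, 2, 3, 4, 5, 6, 7, 8, 9, 10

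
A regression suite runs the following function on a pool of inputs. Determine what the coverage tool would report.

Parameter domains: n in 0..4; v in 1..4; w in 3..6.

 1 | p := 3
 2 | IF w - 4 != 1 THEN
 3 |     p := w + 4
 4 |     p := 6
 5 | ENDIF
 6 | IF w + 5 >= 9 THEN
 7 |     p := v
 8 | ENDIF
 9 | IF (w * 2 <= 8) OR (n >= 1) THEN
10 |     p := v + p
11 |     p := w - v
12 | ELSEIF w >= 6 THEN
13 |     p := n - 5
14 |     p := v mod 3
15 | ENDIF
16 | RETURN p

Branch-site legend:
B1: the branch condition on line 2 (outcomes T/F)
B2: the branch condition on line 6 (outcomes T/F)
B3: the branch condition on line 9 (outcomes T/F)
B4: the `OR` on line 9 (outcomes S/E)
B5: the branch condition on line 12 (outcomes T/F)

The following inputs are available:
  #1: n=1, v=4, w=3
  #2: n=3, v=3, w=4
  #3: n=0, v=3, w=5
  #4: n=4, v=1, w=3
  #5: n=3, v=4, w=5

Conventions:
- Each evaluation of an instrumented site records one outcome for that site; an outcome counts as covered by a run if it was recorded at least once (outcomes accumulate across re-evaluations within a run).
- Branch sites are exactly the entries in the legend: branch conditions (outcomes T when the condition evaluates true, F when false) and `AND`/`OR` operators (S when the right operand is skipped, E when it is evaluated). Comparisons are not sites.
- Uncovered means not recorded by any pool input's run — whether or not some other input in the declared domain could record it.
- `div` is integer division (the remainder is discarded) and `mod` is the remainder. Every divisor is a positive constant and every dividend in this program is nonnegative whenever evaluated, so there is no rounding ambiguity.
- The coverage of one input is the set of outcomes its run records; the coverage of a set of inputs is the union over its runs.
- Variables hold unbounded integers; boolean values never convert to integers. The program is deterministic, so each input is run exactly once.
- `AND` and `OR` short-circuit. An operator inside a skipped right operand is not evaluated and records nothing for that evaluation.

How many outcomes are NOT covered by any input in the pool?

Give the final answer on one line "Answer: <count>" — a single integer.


input #1 (n=1, v=4, w=3): events B1->T, B2->F, B4->S, B3->T; covers B1=T, B2=F, B3=T, B4=S
input #2 (n=3, v=3, w=4): events B1->T, B2->T, B4->S, B3->T; covers B1=T, B2=T, B3=T, B4=S
input #3 (n=0, v=3, w=5): events B1->F, B2->T, B4->E, B3->F, B5->F; covers B1=F, B2=T, B3=F, B4=E, B5=F
input #4 (n=4, v=1, w=3): events B1->T, B2->F, B4->S, B3->T; covers B1=T, B2=F, B3=T, B4=S
input #5 (n=3, v=4, w=5): events B1->F, B2->T, B4->E, B3->T; covers B1=F, B2=T, B3=T, B4=E
union over the pool: B1=T, B1=F, B2=T, B2=F, B3=T, B3=F, B4=S, B4=E, B5=F
uncovered (1 of 10): B5=T
Answer: 1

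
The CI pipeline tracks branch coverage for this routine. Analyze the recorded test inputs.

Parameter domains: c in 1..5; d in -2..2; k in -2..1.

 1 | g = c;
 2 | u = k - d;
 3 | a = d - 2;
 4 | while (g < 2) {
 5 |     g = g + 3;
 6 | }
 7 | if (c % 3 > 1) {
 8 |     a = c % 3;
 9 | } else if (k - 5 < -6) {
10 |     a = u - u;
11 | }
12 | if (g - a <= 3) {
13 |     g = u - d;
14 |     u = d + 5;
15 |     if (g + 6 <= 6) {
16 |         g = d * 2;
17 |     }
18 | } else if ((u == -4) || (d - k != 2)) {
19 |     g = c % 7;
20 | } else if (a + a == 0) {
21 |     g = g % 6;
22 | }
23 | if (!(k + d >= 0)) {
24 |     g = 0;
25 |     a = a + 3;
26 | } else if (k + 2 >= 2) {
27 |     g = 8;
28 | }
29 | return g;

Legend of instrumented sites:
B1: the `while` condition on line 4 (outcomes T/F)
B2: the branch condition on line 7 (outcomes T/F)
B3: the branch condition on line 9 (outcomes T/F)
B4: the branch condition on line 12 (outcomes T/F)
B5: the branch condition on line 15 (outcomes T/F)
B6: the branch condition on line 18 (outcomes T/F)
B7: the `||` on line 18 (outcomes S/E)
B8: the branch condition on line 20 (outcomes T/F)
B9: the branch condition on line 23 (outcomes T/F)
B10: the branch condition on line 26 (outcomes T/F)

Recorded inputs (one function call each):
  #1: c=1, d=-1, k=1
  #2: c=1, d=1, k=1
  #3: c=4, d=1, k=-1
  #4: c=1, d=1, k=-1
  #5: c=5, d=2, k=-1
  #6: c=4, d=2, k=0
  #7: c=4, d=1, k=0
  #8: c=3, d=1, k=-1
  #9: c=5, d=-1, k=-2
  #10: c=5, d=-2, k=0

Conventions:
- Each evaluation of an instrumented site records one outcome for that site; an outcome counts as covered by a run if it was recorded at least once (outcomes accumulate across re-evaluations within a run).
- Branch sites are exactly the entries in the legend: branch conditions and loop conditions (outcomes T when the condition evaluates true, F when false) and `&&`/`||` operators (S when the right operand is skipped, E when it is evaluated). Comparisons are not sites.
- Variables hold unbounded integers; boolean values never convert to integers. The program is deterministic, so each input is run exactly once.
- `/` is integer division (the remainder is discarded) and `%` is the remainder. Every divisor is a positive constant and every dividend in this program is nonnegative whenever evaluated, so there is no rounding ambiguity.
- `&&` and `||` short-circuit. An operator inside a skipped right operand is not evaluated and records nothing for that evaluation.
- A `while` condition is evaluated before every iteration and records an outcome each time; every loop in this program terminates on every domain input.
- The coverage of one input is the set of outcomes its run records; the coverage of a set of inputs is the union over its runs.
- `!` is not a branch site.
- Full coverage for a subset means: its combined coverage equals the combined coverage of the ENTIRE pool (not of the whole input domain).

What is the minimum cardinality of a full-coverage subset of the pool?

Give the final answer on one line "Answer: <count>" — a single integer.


#1 (c=1, d=-1, k=1) -> B1->T, B1->F, B2->F, B3->F, B4->F, B7->E, B6->T, B9->F, B10->T; covered: B1=T, B1=F, B2=F, B3=F, B4=F, B6=T, B7=E, B9=F, B10=T
#2 (c=1, d=1, k=1) -> B1->T, B1->F, B2->F, B3->F, B4->F, B7->E, B6->T, B9->F, B10->T; covered: B1=T, B1=F, B2=F, B3=F, B4=F, B6=T, B7=E, B9=F, B10=T
#3 (c=4, d=1, k=-1) -> B1->F, B2->F, B3->F, B4->F, B7->E, B6->F, B8->F, B9->F, B10->F; covered: B1=F, B2=F, B3=F, B4=F, B6=F, B7=E, B8=F, B9=F, B10=F
#4 (c=1, d=1, k=-1) -> B1->T, B1->F, B2->F, B3->F, B4->F, B7->E, B6->F, B8->F, B9->F, B10->F; covered: B1=T, B1=F, B2=F, B3=F, B4=F, B6=F, B7=E, B8=F, B9=F, B10=F
#5 (c=5, d=2, k=-1) -> B1->F, B2->T, B4->T, B5->T, B9->F, B10->F; covered: B1=F, B2=T, B4=T, B5=T, B9=F, B10=F
#6 (c=4, d=2, k=0) -> B1->F, B2->F, B3->F, B4->F, B7->E, B6->F, B8->T, B9->F, B10->T; covered: B1=F, B2=F, B3=F, B4=F, B6=F, B7=E, B8=T, B9=F, B10=T
#7 (c=4, d=1, k=0) -> B1->F, B2->F, B3->F, B4->F, B7->E, B6->T, B9->F, B10->T; covered: B1=F, B2=F, B3=F, B4=F, B6=T, B7=E, B9=F, B10=T
#8 (c=3, d=1, k=-1) -> B1->F, B2->F, B3->F, B4->F, B7->E, B6->F, B8->F, B9->F, B10->F; covered: B1=F, B2=F, B3=F, B4=F, B6=F, B7=E, B8=F, B9=F, B10=F
#9 (c=5, d=-1, k=-2) -> B1->F, B2->T, B4->T, B5->T, B9->T; covered: B1=F, B2=T, B4=T, B5=T, B9=T
#10 (c=5, d=-2, k=0) -> B1->F, B2->T, B4->T, B5->F, B9->T; covered: B1=F, B2=T, B4=T, B5=F, B9=T
together the pool reaches 18 outcomes: B1=T, B1=F, B2=T, B2=F, B3=F, B4=T, B4=F, B5=T, B5=F, B6=T, B6=F, B7=E, B8=T, B8=F, B9=T, B9=F, B10=T, B10=F
no size-1 subset reaches all 18 outcomes (best union: 10/18)
no size-2 subset reaches all 18 outcomes (best union: 14/18)
no size-3 subset reaches all 18 outcomes (best union: 16/18)
no size-4 subset reaches all 18 outcomes (best union: 17/18)
inputs {1, 3, 5, 6, 10} (size 5) cover everything; no size-5 subset with a lexicographically smaller index list covers all 18
Answer: 5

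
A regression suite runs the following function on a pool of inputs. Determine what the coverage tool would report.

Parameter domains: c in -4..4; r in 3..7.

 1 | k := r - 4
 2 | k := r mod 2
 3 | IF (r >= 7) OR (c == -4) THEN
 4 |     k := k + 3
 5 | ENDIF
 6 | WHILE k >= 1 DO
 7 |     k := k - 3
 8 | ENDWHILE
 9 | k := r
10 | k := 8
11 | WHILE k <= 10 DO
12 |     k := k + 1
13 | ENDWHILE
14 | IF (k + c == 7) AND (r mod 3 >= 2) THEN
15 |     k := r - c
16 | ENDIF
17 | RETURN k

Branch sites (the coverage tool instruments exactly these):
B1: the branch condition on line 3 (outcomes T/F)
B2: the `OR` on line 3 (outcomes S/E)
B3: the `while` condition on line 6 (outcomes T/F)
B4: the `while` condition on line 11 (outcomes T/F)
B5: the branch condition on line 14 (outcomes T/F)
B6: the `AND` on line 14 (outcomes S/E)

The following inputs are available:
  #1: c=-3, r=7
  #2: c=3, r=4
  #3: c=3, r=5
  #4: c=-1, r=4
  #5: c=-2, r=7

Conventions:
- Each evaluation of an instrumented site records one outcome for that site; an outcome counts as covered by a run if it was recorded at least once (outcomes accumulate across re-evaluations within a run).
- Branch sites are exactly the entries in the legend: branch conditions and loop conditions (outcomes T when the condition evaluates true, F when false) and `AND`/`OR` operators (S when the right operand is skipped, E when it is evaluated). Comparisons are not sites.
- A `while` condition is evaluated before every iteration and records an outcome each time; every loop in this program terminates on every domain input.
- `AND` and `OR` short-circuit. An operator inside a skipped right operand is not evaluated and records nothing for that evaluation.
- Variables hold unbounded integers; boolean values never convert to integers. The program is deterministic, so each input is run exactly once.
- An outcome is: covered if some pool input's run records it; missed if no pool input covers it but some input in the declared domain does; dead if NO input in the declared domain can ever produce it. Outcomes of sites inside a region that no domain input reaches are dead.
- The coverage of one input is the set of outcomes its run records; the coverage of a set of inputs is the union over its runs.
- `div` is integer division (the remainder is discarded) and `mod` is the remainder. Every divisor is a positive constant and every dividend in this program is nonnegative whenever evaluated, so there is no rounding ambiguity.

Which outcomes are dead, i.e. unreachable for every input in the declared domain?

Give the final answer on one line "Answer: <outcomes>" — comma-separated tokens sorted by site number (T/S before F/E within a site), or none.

sweeping the full domain (45 inputs) for each outcome:
  reachable outcomes have witnesses, e.g. B1=T (e.g. c=-4, r=3), B1=F (e.g. c=-3, r=3), B2=S (e.g. c=-4, r=7), B2=E (e.g. c=-4, r=3)

Answer: none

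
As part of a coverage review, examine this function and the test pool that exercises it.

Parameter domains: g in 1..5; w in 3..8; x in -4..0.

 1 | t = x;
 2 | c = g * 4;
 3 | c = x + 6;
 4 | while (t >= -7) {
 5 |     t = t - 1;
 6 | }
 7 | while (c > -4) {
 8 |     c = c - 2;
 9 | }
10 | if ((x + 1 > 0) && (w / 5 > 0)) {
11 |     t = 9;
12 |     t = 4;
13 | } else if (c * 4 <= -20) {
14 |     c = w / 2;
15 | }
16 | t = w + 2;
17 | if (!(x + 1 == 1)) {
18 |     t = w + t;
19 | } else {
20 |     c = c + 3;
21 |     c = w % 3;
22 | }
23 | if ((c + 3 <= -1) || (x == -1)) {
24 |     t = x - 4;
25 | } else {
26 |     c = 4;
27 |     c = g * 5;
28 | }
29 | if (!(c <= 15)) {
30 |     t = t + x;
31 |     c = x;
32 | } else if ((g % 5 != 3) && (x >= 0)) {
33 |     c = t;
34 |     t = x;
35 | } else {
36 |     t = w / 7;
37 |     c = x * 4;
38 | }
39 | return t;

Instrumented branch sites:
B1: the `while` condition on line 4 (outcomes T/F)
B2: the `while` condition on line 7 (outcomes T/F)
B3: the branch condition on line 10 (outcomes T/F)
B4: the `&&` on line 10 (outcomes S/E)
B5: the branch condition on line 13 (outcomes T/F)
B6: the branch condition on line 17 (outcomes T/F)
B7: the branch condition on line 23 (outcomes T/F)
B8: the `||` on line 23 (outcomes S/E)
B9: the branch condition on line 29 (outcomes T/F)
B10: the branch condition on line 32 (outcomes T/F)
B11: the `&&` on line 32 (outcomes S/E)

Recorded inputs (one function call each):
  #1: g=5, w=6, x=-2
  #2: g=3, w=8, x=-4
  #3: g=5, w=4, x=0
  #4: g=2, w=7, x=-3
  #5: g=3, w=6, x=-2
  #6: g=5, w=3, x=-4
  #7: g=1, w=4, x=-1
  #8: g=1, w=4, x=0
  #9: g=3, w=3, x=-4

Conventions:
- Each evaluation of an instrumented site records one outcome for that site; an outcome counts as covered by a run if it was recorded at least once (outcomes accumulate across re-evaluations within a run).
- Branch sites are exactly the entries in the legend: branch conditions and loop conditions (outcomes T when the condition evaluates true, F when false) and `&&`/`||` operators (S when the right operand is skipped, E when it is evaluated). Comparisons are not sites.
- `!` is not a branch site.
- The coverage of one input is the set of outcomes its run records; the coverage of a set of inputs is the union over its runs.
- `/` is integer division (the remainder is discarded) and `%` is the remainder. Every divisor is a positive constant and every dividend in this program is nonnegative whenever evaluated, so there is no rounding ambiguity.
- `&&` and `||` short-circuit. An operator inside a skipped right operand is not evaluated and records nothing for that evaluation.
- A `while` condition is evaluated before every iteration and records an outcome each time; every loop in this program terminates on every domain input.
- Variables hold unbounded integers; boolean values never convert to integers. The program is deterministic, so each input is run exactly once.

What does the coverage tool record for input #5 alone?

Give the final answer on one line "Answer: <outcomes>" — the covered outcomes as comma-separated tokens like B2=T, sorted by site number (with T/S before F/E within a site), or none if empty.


Event log for input #5 (g=3, w=6, x=-2):
  B1->T, B1->T, B1->T, B1->T, B1->T, B1->T, B1->F, B2->T, B2->T, B2->T
  B2->T, B2->F, B4->S, B3->F, B5->F, B6->T, B8->S, B7->T, B9->F, B11->S
  B10->F
distinct outcomes covered: B1=T, B1=F, B2=T, B2=F, B3=F, B4=S, B5=F, B6=T, B7=T, B8=S, B9=F, B10=F, B11=S
Answer: B1=T, B1=F, B2=T, B2=F, B3=F, B4=S, B5=F, B6=T, B7=T, B8=S, B9=F, B10=F, B11=S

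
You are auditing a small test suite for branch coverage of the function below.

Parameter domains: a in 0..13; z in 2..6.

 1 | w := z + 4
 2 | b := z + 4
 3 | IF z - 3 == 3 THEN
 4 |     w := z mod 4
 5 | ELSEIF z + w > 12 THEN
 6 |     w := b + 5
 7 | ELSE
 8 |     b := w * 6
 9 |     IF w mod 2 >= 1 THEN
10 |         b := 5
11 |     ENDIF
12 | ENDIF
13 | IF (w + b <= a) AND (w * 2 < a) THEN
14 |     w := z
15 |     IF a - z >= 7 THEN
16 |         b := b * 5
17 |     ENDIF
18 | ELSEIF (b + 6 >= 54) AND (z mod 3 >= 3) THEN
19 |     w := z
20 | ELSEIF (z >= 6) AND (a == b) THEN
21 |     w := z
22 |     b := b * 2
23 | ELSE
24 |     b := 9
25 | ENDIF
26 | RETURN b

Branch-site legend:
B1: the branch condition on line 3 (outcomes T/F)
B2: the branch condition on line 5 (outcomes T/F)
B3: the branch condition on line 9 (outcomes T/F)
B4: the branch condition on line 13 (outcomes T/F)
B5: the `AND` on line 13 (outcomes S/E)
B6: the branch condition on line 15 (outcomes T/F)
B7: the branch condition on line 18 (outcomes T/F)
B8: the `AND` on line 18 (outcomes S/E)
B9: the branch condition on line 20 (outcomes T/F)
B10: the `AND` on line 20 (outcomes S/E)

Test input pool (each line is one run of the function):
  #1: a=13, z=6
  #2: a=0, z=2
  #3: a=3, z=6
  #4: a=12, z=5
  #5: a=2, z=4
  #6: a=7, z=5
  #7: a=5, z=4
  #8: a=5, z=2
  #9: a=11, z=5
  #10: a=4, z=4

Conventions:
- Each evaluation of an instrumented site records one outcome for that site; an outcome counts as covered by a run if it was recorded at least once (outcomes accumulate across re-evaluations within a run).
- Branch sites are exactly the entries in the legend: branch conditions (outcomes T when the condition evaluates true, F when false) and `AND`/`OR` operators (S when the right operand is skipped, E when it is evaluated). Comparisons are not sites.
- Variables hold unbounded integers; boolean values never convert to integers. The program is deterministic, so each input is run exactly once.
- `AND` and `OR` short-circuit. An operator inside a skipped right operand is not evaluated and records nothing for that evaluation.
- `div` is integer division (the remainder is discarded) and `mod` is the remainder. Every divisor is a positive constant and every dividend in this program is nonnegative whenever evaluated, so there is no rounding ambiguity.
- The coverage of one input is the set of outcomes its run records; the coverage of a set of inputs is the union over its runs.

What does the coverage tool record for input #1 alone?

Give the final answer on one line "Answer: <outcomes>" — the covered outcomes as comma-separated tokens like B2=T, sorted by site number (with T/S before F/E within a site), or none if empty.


Simulating input #1 (a=13, z=6) step by step:
  B1->T, B5->E, B4->T, B6->T
as a set, this run covers: B1=T, B4=T, B5=E, B6=T
Answer: B1=T, B4=T, B5=E, B6=T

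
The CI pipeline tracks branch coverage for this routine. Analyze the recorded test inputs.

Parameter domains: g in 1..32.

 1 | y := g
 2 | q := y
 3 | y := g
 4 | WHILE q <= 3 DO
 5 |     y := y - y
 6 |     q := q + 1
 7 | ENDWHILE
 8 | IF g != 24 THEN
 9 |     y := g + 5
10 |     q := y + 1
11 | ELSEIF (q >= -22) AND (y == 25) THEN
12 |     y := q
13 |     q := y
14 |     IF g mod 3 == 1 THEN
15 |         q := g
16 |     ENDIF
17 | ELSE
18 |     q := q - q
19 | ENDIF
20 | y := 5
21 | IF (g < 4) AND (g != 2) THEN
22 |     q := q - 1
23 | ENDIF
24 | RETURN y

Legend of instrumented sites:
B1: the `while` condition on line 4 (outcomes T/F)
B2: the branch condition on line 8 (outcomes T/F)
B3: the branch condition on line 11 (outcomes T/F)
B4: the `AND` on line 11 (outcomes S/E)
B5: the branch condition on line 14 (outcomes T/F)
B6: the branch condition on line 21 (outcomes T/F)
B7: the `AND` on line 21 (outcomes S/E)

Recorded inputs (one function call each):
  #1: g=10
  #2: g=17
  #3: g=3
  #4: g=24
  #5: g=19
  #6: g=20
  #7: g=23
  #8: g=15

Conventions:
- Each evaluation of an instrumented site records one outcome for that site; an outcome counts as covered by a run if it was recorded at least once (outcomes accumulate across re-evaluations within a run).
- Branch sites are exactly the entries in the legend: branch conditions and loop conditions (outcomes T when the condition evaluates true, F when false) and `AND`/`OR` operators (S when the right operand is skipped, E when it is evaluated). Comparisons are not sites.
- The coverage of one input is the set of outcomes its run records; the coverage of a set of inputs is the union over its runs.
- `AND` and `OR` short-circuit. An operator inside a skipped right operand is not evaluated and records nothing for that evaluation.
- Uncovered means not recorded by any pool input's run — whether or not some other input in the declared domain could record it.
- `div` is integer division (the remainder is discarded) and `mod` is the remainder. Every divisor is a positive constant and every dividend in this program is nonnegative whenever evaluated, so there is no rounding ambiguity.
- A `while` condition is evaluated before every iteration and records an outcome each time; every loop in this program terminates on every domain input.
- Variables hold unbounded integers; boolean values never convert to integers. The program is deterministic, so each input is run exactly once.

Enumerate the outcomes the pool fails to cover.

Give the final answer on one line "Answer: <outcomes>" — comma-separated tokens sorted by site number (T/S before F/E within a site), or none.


test 1 (g=10) fires B1->F, B2->T, B7->S, B6->F; hits B1=F, B2=T, B6=F, B7=S
test 2 (g=17) fires B1->F, B2->T, B7->S, B6->F; hits B1=F, B2=T, B6=F, B7=S
test 3 (g=3) fires B1->T, B1->F, B2->T, B7->E, B6->T; hits B1=T, B1=F, B2=T, B6=T, B7=E
test 4 (g=24) fires B1->F, B2->F, B4->E, B3->F, B7->S, B6->F; hits B1=F, B2=F, B3=F, B4=E, B6=F, B7=S
test 5 (g=19) fires B1->F, B2->T, B7->S, B6->F; hits B1=F, B2=T, B6=F, B7=S
test 6 (g=20) fires B1->F, B2->T, B7->S, B6->F; hits B1=F, B2=T, B6=F, B7=S
test 7 (g=23) fires B1->F, B2->T, B7->S, B6->F; hits B1=F, B2=T, B6=F, B7=S
test 8 (g=15) fires B1->F, B2->T, B7->S, B6->F; hits B1=F, B2=T, B6=F, B7=S
union over the pool: B1=T, B1=F, B2=T, B2=F, B3=F, B4=E, B6=T, B6=F, B7=S, B7=E
uncovered (4 of 14): B3=T, B4=S, B5=T, B5=F
Answer: B3=T, B4=S, B5=T, B5=F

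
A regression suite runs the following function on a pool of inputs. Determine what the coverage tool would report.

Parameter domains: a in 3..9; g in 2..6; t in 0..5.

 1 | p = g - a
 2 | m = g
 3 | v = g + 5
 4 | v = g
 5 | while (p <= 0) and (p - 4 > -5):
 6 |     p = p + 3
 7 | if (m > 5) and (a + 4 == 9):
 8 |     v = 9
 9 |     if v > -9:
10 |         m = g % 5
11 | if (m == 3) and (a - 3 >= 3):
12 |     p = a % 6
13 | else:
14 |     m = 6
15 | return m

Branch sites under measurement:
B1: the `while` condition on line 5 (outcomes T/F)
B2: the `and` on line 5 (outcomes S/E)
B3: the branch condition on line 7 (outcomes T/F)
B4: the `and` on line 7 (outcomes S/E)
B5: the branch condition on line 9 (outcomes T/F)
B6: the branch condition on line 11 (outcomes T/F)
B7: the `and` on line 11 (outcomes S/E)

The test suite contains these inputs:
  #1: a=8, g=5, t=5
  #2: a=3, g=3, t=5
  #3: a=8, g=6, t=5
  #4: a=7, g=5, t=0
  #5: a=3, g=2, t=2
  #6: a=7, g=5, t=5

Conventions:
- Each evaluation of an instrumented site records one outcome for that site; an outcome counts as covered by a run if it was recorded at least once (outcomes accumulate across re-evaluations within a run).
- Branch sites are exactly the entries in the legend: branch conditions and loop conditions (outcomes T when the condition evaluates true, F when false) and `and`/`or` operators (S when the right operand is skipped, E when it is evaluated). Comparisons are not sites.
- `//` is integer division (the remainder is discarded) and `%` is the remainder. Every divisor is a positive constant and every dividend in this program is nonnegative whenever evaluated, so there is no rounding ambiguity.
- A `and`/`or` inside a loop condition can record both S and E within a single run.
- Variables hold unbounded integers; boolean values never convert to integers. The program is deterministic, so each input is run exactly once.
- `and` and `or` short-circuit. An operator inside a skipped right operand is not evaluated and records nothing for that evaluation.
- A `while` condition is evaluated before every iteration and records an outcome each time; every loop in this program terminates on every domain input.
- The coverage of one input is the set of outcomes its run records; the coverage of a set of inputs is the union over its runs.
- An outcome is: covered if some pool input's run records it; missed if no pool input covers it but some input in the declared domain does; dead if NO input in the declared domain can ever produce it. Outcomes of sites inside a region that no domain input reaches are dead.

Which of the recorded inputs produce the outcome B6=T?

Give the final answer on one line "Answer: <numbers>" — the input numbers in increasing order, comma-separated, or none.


input #1 (a=8, g=5, t=5): does not produce B6=T
input #2 (a=3, g=3, t=5): does not produce B6=T
input #3 (a=8, g=6, t=5): does not produce B6=T
input #4 (a=7, g=5, t=0): does not produce B6=T
input #5 (a=3, g=2, t=2): does not produce B6=T
input #6 (a=7, g=5, t=5): does not produce B6=T
Answer: none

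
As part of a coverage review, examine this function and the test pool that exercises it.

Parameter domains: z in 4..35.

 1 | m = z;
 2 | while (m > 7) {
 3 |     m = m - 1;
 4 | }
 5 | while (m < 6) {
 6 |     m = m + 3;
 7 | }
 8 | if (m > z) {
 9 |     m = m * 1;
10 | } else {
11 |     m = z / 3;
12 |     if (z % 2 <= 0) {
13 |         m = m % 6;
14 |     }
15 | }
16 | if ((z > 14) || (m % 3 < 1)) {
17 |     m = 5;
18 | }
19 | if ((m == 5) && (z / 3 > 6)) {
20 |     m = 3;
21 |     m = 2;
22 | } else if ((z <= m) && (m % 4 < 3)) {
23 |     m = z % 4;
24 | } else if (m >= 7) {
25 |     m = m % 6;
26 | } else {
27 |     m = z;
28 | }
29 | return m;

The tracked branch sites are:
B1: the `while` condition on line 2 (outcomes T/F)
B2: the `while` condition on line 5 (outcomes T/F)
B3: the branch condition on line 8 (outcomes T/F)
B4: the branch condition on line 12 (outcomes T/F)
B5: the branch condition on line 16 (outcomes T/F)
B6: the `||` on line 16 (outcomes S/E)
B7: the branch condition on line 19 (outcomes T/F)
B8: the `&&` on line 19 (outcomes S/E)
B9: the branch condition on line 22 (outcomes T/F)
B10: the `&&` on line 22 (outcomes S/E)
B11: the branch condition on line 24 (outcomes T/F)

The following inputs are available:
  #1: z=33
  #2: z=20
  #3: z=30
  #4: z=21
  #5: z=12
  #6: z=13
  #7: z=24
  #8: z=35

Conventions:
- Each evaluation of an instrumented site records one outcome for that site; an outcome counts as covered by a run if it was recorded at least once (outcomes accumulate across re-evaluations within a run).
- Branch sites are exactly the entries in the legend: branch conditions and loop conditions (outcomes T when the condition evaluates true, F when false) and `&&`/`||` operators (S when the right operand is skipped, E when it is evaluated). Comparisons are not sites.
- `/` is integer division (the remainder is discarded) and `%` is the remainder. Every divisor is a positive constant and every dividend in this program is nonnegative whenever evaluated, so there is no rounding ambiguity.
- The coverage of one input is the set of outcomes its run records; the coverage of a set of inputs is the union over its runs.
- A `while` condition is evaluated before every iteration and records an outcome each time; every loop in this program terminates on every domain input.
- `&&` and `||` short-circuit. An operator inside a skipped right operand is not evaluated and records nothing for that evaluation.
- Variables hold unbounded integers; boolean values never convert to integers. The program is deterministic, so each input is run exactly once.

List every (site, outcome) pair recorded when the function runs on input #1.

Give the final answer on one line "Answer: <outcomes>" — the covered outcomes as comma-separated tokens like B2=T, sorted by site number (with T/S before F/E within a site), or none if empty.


Running input #1 (z=33), event by event:
  B1->T, B1->T, B1->T, B1->T, B1->T, B1->T, B1->T, B1->T, B1->T, B1->T
  B1->T, B1->T, B1->T, B1->T, B1->T, B1->T, B1->T, B1->T, B1->T, B1->T
  B1->T, B1->T, B1->T, B1->T, B1->T, B1->T, B1->F, B2->F, B3->F, B4->F
  B6->S, B5->T, B8->E, B7->T
as a set, this run covers: B1=T, B1=F, B2=F, B3=F, B4=F, B5=T, B6=S, B7=T, B8=E
Answer: B1=T, B1=F, B2=F, B3=F, B4=F, B5=T, B6=S, B7=T, B8=E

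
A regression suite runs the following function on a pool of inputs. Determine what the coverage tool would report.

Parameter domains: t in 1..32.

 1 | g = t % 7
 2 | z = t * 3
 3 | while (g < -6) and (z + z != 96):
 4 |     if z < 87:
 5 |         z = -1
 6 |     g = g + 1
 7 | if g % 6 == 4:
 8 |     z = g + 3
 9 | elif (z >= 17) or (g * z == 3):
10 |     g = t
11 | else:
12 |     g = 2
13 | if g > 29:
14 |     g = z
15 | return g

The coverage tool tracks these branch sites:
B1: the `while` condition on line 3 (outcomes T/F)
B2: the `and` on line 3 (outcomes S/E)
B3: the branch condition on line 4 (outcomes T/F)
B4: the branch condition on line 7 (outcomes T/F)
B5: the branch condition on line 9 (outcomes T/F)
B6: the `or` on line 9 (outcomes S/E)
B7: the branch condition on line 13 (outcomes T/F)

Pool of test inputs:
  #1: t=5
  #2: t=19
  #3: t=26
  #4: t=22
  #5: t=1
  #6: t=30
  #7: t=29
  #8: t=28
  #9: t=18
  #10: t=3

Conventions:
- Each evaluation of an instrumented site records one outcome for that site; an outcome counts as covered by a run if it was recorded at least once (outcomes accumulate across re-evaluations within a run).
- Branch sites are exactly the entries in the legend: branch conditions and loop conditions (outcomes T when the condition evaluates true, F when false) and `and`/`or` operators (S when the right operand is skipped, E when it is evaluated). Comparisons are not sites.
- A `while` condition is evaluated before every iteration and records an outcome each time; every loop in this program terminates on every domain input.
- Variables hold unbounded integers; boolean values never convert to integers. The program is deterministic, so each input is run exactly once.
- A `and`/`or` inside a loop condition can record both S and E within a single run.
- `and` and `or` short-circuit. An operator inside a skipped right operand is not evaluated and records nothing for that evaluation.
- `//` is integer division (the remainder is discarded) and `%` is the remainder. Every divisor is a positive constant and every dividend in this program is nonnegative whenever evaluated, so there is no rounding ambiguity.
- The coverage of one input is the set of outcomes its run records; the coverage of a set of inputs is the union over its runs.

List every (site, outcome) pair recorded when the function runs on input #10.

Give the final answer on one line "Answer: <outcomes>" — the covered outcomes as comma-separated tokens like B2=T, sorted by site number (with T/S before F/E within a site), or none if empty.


Event log for input #10 (t=3):
  B2->S, B1->F, B4->F, B6->E, B5->F, B7->F
deduplicating events, the covered set is: B1=F, B2=S, B4=F, B5=F, B6=E, B7=F
Answer: B1=F, B2=S, B4=F, B5=F, B6=E, B7=F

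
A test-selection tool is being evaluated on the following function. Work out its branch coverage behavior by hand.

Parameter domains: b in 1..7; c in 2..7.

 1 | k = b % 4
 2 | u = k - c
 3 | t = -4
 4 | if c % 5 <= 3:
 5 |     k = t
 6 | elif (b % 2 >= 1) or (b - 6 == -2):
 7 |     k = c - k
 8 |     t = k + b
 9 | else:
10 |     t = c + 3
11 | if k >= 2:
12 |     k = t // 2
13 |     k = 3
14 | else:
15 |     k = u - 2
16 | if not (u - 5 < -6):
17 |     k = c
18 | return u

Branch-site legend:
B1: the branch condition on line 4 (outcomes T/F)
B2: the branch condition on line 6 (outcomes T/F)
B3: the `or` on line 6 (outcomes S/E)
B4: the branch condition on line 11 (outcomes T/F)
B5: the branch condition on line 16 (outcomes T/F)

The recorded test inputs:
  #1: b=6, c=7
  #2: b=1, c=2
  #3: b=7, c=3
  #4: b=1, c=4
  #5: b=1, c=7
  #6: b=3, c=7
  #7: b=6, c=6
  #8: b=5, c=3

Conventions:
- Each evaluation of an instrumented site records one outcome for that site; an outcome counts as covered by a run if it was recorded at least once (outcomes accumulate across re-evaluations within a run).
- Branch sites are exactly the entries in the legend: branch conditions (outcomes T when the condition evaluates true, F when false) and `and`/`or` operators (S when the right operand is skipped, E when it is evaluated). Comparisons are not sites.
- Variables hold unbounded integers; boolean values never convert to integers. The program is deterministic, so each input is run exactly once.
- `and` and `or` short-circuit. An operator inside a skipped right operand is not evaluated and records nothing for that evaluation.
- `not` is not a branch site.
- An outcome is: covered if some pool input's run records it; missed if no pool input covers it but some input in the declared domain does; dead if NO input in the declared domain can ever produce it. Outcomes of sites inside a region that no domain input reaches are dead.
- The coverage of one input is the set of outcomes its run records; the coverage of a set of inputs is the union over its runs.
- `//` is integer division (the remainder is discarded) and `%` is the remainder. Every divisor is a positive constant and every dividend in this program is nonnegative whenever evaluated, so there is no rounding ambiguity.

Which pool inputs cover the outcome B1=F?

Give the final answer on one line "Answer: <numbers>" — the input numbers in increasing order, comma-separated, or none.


input #1 (b=6, c=7): never hits B1=F
input #2 (b=1, c=2): never hits B1=F
input #3 (b=7, c=3): never hits B1=F
input #4 (b=1, c=4): hits B1=F
input #5 (b=1, c=7): never hits B1=F
input #6 (b=3, c=7): never hits B1=F
input #7 (b=6, c=6): never hits B1=F
input #8 (b=5, c=3): never hits B1=F
Answer: 4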